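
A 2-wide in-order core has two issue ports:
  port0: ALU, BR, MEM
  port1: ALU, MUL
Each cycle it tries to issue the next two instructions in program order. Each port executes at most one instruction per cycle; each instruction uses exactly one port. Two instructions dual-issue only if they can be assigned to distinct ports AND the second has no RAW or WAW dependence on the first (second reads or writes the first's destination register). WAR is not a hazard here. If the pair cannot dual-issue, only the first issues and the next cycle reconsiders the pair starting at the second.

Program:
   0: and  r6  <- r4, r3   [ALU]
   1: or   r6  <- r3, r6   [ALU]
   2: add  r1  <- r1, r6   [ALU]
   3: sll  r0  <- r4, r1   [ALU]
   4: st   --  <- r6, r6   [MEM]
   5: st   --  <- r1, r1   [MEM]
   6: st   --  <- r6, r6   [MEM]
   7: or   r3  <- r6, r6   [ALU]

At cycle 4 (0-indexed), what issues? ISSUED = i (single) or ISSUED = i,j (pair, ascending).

ISSUED = 5

0. and @i0  | RAW+WAW r6
1. or @i1  | RAW r6
2. add @i2  | RAW r1
3. sll st @i3,i4  | dual
4. st @i5  | no-port MEM/MEM
5. st or @i6,i7  | dual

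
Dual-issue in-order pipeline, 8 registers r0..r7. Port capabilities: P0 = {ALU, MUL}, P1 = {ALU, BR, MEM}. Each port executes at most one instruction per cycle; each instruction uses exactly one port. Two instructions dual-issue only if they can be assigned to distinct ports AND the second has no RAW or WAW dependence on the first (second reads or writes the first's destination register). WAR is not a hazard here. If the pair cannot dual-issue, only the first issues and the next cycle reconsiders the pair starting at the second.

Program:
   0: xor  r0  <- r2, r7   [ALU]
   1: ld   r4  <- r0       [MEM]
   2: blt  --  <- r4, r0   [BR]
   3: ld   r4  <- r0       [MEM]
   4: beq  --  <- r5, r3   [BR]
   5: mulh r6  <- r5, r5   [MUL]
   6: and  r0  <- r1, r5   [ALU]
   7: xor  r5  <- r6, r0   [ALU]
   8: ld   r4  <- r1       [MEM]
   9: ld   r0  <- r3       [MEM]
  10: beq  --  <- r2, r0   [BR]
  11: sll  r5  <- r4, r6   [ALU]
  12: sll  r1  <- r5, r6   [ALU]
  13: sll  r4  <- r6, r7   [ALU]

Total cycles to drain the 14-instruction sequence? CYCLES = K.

CYCLES = 10

t=0 i0:xor ; RAW r0
t=1 i1:ld ; no-port MEM/BR
t=2 i2:blt ; no-port BR/MEM
t=3 i3:ld ; no-port MEM/BR
t=4 i4,i5:beq;mulh ; pair
t=5 i6:and ; RAW r0
t=6 i7,i8:xor;ld ; pair
t=7 i9:ld ; no-port MEM/BR
t=8 i10,i11:beq;sll ; pair
t=9 i12,i13:sll;sll ; pair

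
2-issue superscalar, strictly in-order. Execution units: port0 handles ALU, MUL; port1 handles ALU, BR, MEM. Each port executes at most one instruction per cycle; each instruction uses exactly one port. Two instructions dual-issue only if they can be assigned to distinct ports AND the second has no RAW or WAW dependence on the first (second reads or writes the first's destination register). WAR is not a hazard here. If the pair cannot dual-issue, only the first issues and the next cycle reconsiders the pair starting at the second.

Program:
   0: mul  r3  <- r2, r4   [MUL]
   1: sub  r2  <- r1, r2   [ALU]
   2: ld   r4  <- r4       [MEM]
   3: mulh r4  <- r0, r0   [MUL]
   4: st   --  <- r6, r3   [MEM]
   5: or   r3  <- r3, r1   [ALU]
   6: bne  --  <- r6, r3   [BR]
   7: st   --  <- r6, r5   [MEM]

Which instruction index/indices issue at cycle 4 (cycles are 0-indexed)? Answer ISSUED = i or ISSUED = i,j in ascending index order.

0. mul.MUL+sub.ALU @i0+i1  | 2-wide
1. ld.MEM @i2  | WAW r4
2. mulh.MUL+st.MEM @i3+i4  | 2-wide
3. or.ALU @i5  | RAW r3
4. bne.BR @i6  | no-port BR/MEM
5. st.MEM @i7  | tail

ISSUED = 6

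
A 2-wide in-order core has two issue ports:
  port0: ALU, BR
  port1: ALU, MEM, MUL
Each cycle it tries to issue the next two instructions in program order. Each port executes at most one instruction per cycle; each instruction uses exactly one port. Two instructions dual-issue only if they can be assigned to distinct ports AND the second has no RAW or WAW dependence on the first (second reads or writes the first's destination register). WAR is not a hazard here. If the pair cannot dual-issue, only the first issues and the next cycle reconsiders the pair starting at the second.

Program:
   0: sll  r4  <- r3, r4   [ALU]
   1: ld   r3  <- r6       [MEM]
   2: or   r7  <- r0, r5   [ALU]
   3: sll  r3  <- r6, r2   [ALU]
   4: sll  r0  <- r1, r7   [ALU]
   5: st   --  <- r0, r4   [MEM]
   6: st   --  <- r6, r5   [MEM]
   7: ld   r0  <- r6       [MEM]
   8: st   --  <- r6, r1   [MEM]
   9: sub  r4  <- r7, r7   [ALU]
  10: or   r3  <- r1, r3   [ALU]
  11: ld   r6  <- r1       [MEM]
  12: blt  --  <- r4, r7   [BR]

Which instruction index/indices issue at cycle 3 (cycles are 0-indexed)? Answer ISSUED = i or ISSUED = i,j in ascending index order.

#0 head=0: sll+ld i0/i1 dual
#1 head=2: or+sll i2/i3 dual
#2 head=4: sll i4 RAW r0
#3 head=5: st i5 no-port MEM/MEM
#4 head=6: st i6 no-port MEM/MEM
#5 head=7: ld i7 no-port MEM/MEM
#6 head=8: st+sub i8/i9 dual
#7 head=10: or+ld i10/i11 dual
#8 head=12: blt i12 tail

ISSUED = 5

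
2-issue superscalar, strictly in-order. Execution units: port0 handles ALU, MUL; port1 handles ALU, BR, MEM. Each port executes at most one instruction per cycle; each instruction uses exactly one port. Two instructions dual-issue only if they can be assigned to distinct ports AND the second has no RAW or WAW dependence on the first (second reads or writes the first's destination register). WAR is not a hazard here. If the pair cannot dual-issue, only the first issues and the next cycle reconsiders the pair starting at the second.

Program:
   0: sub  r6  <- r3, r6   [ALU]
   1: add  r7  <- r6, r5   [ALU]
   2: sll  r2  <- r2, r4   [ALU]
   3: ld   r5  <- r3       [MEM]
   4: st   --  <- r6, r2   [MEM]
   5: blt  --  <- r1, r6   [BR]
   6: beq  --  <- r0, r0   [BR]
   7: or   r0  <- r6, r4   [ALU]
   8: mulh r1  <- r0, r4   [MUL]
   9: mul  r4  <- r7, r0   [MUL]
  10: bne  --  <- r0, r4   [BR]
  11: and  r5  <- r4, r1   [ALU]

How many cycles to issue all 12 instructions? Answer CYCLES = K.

0. sub.ALU @i0  | RAW r6
1. add.ALU sll.ALU @i1+i2  | dual
2. ld.MEM @i3  | no-port MEM/MEM
3. st.MEM @i4  | no-port MEM/BR
4. blt.BR @i5  | no-port BR/BR
5. beq.BR or.ALU @i6+i7  | dual
6. mulh.MUL @i8  | no-port MUL/MUL
7. mul.MUL @i9  | RAW r4
8. bne.BR and.ALU @i10+i11  | dual

CYCLES = 9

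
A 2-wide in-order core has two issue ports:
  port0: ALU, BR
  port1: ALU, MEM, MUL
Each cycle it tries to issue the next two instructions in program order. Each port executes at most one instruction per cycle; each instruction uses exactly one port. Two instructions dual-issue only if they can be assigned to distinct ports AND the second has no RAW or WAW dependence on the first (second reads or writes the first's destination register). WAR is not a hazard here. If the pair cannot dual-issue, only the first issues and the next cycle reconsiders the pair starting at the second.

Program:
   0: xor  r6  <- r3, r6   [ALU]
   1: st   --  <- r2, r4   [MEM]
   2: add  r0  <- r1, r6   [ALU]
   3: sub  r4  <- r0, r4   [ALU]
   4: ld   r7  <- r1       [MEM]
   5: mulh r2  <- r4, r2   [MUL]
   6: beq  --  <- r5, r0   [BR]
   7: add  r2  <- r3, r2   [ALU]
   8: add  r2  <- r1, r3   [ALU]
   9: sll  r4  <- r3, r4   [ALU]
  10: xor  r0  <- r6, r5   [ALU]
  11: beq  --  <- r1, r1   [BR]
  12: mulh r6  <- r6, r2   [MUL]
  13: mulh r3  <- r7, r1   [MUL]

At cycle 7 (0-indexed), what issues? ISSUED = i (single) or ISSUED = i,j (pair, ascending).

ISSUED = 12

c0: i0/i1 xor.ALU/st.MEM  pair
c1: i2 add.ALU  RAW r0
c2: i3/i4 sub.ALU/ld.MEM  pair
c3: i5/i6 mulh.MUL/beq.BR  pair
c4: i7 add.ALU  WAW r2
c5: i8/i9 add.ALU/sll.ALU  pair
c6: i10/i11 xor.ALU/beq.BR  pair
c7: i12 mulh.MUL  no-port MUL/MUL
c8: i13 mulh.MUL  tail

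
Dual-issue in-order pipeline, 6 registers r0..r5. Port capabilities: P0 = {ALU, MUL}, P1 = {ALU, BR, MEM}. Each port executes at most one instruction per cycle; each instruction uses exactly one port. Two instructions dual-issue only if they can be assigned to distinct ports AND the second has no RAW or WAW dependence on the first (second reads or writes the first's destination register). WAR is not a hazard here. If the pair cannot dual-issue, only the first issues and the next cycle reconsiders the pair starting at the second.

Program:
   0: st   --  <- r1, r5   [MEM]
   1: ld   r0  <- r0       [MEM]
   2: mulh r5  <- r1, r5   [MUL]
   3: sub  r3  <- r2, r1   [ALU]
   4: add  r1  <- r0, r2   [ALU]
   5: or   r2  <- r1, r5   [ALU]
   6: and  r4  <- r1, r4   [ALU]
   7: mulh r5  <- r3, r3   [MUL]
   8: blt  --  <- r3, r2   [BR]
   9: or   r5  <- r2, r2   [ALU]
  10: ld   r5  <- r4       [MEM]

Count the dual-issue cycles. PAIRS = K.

PAIRS = 4

[0] i0  st.MEM  -- no-port MEM/MEM
[1] i1/i2  ld.MEM;mulh.MUL  -- 2-wide
[2] i3/i4  sub.ALU;add.ALU  -- 2-wide
[3] i5/i6  or.ALU;and.ALU  -- 2-wide
[4] i7/i8  mulh.MUL;blt.BR  -- 2-wide
[5] i9  or.ALU  -- WAW r5
[6] i10  ld.MEM  -- tail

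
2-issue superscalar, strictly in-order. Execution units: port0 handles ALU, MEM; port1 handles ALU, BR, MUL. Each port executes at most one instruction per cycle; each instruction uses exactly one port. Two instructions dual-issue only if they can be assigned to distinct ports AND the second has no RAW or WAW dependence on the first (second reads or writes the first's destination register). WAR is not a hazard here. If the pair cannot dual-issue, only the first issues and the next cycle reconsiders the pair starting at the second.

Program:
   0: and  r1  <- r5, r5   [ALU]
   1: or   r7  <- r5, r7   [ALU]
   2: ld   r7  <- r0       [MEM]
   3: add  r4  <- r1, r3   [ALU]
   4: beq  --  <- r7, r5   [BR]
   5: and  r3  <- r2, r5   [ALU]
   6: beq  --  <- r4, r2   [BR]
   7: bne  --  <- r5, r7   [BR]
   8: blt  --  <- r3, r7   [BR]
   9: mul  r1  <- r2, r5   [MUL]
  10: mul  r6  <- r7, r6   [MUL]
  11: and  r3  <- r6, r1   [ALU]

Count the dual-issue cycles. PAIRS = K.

[0] i0+i1  and.ALU or.ALU  -- pair
[1] i2+i3  ld.MEM add.ALU  -- pair
[2] i4+i5  beq.BR and.ALU  -- pair
[3] i6  beq.BR  -- no-port BR/BR
[4] i7  bne.BR  -- no-port BR/BR
[5] i8  blt.BR  -- no-port BR/MUL
[6] i9  mul.MUL  -- no-port MUL/MUL
[7] i10  mul.MUL  -- RAW r6
[8] i11  and.ALU  -- tail

PAIRS = 3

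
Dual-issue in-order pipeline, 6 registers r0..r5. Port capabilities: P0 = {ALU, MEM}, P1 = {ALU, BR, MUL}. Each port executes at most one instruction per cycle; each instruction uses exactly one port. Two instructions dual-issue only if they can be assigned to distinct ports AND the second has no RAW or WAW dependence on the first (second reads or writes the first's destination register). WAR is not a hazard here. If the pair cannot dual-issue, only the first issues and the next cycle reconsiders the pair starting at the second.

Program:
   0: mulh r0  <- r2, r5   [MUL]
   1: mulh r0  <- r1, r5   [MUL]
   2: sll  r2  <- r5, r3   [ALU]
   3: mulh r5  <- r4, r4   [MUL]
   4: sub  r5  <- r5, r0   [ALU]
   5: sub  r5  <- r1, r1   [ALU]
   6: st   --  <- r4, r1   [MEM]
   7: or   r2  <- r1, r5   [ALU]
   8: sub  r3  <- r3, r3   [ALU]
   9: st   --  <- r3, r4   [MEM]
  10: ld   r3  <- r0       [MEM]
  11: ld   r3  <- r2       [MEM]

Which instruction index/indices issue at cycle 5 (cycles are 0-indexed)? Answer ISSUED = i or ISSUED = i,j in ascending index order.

ISSUED = 7,8

[0] i0  mulh  -- no-port MUL/MUL
[1] i1+i2  mulh/sll  -- dual
[2] i3  mulh  -- RAW+WAW r5
[3] i4  sub  -- WAW r5
[4] i5+i6  sub/st  -- dual
[5] i7+i8  or/sub  -- dual
[6] i9  st  -- no-port MEM/MEM
[7] i10  ld  -- no-port MEM/MEM
[8] i11  ld  -- tail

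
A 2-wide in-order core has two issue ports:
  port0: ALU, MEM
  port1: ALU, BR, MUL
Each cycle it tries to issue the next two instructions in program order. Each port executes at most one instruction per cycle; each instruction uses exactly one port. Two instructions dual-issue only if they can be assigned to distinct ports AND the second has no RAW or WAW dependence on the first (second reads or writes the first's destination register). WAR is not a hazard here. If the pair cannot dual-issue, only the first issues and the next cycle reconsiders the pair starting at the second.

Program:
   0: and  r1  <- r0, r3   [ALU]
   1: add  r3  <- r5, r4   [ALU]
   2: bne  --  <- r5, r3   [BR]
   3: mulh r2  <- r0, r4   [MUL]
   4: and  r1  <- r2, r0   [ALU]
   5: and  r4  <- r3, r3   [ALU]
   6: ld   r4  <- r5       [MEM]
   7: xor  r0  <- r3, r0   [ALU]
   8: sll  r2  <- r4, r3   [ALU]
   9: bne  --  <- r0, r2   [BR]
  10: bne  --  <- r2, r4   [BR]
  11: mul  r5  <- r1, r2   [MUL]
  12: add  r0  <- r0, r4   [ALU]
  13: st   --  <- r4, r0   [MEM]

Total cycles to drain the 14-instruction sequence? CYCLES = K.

[0] i0+i1  and.ALU add.ALU  -- 2-wide
[1] i2  bne.BR  -- no-port BR/MUL
[2] i3  mulh.MUL  -- RAW r2
[3] i4+i5  and.ALU and.ALU  -- 2-wide
[4] i6+i7  ld.MEM xor.ALU  -- 2-wide
[5] i8  sll.ALU  -- RAW r2
[6] i9  bne.BR  -- no-port BR/BR
[7] i10  bne.BR  -- no-port BR/MUL
[8] i11+i12  mul.MUL add.ALU  -- 2-wide
[9] i13  st.MEM  -- tail

CYCLES = 10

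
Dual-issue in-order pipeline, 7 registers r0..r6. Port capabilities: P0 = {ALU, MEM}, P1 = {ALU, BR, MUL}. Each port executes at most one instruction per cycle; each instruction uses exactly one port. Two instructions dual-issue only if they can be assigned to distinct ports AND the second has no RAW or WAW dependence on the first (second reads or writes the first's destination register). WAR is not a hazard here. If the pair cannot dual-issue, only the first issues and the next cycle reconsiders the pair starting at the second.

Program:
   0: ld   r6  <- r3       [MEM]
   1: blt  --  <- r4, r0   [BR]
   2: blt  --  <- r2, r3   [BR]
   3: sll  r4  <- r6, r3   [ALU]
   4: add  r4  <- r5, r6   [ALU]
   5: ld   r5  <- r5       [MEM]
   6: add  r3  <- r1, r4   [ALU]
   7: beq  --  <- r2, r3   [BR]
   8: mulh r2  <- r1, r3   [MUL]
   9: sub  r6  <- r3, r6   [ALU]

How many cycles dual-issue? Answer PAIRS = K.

t=0 i0,i1:ld blt ; pair
t=1 i2,i3:blt sll ; pair
t=2 i4,i5:add ld ; pair
t=3 i6:add ; RAW r3
t=4 i7:beq ; no-port BR/MUL
t=5 i8,i9:mulh sub ; pair

PAIRS = 4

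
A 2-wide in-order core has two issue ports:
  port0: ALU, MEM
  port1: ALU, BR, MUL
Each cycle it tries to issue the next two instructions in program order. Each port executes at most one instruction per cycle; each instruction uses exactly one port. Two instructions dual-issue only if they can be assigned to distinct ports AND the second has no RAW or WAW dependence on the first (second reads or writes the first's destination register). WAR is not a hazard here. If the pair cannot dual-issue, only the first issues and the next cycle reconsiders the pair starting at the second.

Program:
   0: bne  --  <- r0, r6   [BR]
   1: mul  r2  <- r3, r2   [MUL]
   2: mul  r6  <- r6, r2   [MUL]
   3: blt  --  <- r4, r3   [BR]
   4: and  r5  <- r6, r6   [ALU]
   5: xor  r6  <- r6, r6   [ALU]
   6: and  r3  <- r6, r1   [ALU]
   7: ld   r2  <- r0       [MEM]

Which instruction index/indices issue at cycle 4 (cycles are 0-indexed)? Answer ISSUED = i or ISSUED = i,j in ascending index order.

#0 head=0: bne.BR i0 no-port BR/MUL
#1 head=1: mul.MUL i1 no-port MUL/MUL
#2 head=2: mul.MUL i2 no-port MUL/BR
#3 head=3: blt.BR/and.ALU i3+i4 dual
#4 head=5: xor.ALU i5 RAW r6
#5 head=6: and.ALU/ld.MEM i6+i7 dual

ISSUED = 5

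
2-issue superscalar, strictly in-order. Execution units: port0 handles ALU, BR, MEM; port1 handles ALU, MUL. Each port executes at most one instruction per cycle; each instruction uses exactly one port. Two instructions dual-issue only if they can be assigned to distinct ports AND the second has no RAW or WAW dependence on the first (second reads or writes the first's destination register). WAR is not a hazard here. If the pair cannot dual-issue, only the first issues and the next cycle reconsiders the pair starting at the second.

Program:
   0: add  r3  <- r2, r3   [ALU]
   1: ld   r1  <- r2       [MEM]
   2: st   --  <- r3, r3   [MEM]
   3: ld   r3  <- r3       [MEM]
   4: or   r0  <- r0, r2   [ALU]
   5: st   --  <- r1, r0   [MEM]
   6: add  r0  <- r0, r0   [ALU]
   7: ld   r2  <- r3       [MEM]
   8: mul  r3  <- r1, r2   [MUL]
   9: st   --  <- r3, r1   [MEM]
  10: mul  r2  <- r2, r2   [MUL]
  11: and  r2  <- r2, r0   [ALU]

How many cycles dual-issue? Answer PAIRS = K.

[0] i0/i1  add;ld  -- pair
[1] i2  st  -- no-port MEM/MEM
[2] i3/i4  ld;or  -- pair
[3] i5/i6  st;add  -- pair
[4] i7  ld  -- RAW r2
[5] i8  mul  -- RAW r3
[6] i9/i10  st;mul  -- pair
[7] i11  and  -- tail

PAIRS = 4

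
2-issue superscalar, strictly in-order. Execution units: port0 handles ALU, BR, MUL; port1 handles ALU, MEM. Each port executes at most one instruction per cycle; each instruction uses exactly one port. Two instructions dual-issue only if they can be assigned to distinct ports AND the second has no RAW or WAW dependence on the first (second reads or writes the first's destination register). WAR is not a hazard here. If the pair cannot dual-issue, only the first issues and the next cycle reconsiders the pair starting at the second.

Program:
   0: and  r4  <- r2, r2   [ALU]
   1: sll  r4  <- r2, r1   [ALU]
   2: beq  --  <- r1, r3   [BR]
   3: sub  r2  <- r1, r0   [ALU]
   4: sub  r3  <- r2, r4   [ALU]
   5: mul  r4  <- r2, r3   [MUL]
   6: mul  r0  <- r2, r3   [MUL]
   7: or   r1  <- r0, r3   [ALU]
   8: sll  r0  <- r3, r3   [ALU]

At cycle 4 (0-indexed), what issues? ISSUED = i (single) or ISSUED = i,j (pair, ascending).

ISSUED = 5

c0: i0 and  WAW r4
c1: i1,i2 sll+beq  pair
c2: i3 sub  RAW r2
c3: i4 sub  RAW r3
c4: i5 mul  no-port MUL/MUL
c5: i6 mul  RAW r0
c6: i7,i8 or+sll  pair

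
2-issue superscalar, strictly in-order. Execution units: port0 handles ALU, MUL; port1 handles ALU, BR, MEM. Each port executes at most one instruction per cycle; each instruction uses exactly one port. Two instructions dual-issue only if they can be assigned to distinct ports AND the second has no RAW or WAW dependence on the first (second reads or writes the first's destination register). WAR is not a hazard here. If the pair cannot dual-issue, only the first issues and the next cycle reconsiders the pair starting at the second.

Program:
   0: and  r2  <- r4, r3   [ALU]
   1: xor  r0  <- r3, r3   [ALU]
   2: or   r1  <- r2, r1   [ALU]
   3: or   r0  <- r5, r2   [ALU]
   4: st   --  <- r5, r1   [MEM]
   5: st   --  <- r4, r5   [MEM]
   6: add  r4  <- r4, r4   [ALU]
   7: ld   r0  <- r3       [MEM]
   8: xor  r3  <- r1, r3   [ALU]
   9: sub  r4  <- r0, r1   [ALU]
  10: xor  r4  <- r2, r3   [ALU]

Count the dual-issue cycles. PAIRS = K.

PAIRS = 4

#0 head=0: and xor i0&i1 pair
#1 head=2: or or i2&i3 pair
#2 head=4: st i4 no-port MEM/MEM
#3 head=5: st add i5&i6 pair
#4 head=7: ld xor i7&i8 pair
#5 head=9: sub i9 WAW r4
#6 head=10: xor i10 tail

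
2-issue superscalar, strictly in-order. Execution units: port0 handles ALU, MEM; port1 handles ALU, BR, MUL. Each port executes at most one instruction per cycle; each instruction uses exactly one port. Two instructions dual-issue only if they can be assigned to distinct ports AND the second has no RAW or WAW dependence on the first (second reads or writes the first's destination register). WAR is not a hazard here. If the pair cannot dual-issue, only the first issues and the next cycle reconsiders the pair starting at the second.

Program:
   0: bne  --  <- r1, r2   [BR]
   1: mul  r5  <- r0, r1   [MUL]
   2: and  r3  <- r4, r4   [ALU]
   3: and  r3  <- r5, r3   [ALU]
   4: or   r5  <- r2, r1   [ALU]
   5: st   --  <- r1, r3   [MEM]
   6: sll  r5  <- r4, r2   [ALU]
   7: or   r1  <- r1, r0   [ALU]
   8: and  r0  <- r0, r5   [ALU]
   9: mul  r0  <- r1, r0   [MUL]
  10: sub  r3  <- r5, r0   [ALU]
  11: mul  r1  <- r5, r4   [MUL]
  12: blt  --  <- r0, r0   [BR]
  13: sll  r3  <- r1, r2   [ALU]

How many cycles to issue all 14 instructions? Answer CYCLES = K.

CYCLES = 8

c0: i0 bne.BR  no-port BR/MUL
c1: i1&i2 mul.MUL;and.ALU  dual
c2: i3&i4 and.ALU;or.ALU  dual
c3: i5&i6 st.MEM;sll.ALU  dual
c4: i7&i8 or.ALU;and.ALU  dual
c5: i9 mul.MUL  RAW r0
c6: i10&i11 sub.ALU;mul.MUL  dual
c7: i12&i13 blt.BR;sll.ALU  dual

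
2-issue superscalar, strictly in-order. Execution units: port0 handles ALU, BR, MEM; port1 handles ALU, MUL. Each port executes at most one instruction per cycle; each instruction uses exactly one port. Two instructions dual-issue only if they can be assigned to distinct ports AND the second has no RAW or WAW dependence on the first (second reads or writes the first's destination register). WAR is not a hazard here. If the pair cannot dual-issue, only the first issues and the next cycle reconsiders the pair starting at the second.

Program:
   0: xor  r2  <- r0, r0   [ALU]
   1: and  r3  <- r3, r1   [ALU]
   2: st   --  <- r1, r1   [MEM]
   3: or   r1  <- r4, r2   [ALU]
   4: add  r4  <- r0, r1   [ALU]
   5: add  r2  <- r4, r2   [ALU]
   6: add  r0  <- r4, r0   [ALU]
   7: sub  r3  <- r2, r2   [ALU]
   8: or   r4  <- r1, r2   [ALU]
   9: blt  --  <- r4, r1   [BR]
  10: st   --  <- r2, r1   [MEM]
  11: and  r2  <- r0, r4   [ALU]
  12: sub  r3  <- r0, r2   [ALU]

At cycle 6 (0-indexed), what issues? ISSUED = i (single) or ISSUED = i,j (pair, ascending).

ISSUED = 10,11

#0 head=0: xor+and i0/i1 2-wide
#1 head=2: st+or i2/i3 2-wide
#2 head=4: add i4 RAW r4
#3 head=5: add+add i5/i6 2-wide
#4 head=7: sub+or i7/i8 2-wide
#5 head=9: blt i9 no-port BR/MEM
#6 head=10: st+and i10/i11 2-wide
#7 head=12: sub i12 tail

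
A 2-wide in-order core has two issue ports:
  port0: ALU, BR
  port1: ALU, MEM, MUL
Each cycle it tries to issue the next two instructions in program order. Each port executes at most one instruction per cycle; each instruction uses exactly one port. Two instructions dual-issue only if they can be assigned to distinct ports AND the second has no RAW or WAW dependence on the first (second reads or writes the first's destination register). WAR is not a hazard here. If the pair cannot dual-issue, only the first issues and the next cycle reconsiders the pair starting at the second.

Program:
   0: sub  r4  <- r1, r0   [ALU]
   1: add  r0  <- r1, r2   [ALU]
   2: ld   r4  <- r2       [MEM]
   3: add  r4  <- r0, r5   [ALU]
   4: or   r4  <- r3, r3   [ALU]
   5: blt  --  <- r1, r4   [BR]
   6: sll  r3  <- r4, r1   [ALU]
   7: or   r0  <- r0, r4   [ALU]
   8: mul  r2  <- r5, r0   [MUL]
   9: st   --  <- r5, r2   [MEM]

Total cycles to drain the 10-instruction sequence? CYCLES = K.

CYCLES = 8

t=0 i0+i1:sub/add ; dual
t=1 i2:ld ; WAW r4
t=2 i3:add ; WAW r4
t=3 i4:or ; RAW r4
t=4 i5+i6:blt/sll ; dual
t=5 i7:or ; RAW r0
t=6 i8:mul ; no-port MUL/MEM
t=7 i9:st ; tail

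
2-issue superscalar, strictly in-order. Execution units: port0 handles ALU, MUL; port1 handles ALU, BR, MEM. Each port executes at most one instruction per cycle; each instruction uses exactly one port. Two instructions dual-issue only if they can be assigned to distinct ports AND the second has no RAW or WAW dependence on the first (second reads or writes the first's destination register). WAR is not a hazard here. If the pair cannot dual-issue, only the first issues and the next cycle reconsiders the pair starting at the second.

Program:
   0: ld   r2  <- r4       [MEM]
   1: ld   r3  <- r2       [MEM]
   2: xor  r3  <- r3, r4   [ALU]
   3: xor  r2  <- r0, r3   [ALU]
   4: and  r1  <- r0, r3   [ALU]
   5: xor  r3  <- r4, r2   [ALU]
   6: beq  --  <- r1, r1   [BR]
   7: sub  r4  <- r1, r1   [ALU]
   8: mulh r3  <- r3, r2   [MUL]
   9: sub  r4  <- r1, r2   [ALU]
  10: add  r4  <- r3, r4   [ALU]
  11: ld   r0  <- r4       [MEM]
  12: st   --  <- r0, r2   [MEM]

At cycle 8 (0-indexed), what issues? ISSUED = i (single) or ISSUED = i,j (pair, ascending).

ISSUED = 11

c0: i0 ld.MEM  no-port MEM/MEM
c1: i1 ld.MEM  RAW+WAW r3
c2: i2 xor.ALU  RAW r3
c3: i3&i4 xor.ALU/and.ALU  2-wide
c4: i5&i6 xor.ALU/beq.BR  2-wide
c5: i7&i8 sub.ALU/mulh.MUL  2-wide
c6: i9 sub.ALU  RAW+WAW r4
c7: i10 add.ALU  RAW r4
c8: i11 ld.MEM  no-port MEM/MEM
c9: i12 st.MEM  tail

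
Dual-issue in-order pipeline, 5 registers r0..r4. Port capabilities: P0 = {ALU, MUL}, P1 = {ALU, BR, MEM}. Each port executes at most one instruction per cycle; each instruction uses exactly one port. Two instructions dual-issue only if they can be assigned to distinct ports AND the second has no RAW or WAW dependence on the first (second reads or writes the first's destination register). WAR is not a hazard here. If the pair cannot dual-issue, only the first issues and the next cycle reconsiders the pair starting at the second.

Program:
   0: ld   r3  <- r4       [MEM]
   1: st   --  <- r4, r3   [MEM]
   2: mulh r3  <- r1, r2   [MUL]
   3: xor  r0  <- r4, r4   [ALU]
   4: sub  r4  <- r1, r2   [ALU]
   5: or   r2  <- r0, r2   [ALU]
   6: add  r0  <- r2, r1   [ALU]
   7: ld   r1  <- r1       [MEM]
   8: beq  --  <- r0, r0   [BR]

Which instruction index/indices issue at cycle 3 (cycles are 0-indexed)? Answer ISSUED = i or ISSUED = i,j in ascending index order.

[0] i0  ld  -- no-port MEM/MEM
[1] i1&i2  st/mulh  -- dual
[2] i3&i4  xor/sub  -- dual
[3] i5  or  -- RAW r2
[4] i6&i7  add/ld  -- dual
[5] i8  beq  -- tail

ISSUED = 5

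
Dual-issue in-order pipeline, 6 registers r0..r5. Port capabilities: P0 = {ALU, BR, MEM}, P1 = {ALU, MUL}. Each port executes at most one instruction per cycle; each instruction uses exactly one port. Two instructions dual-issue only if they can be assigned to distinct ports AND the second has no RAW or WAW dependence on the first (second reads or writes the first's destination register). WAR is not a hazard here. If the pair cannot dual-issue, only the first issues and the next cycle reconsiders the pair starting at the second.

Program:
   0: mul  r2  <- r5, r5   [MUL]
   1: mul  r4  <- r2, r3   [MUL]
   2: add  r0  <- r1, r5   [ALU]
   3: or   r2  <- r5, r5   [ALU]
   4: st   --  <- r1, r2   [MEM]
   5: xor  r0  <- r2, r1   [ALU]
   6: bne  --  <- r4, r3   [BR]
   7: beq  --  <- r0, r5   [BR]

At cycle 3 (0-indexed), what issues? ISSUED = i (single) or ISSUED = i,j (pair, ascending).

ISSUED = 4,5

[0] i0  mul.MUL  -- no-port MUL/MUL
[1] i1&i2  mul.MUL/add.ALU  -- 2-wide
[2] i3  or.ALU  -- RAW r2
[3] i4&i5  st.MEM/xor.ALU  -- 2-wide
[4] i6  bne.BR  -- no-port BR/BR
[5] i7  beq.BR  -- tail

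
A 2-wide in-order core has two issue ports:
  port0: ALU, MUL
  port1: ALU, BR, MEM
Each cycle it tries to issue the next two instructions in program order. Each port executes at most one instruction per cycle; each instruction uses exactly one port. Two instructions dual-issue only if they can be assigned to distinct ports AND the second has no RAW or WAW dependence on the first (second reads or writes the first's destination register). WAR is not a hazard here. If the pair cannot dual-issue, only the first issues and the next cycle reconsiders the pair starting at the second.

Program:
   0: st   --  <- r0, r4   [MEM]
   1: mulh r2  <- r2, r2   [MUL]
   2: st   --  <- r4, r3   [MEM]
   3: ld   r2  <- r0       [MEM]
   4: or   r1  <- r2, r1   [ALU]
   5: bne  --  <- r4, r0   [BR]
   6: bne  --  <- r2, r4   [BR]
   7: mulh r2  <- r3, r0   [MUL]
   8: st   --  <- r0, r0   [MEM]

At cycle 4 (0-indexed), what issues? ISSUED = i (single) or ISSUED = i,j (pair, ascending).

[0] i0,i1  st.MEM/mulh.MUL  -- dual
[1] i2  st.MEM  -- no-port MEM/MEM
[2] i3  ld.MEM  -- RAW r2
[3] i4,i5  or.ALU/bne.BR  -- dual
[4] i6,i7  bne.BR/mulh.MUL  -- dual
[5] i8  st.MEM  -- tail

ISSUED = 6,7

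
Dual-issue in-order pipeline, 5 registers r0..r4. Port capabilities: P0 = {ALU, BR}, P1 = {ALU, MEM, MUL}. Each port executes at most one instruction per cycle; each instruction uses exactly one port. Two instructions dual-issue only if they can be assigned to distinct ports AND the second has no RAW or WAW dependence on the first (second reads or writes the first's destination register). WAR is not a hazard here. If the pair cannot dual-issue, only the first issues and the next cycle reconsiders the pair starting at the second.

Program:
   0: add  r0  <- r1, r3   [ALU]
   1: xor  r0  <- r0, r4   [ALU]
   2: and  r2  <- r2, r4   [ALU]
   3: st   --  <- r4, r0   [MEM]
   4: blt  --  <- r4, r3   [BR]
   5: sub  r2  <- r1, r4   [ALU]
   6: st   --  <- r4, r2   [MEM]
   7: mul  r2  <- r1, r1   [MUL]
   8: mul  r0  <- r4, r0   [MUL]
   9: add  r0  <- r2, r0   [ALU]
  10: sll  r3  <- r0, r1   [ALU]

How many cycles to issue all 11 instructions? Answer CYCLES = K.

CYCLES = 9

c0: i0 add.ALU  RAW+WAW r0
c1: i1+i2 xor.ALU and.ALU  dual
c2: i3+i4 st.MEM blt.BR  dual
c3: i5 sub.ALU  RAW r2
c4: i6 st.MEM  no-port MEM/MUL
c5: i7 mul.MUL  no-port MUL/MUL
c6: i8 mul.MUL  RAW+WAW r0
c7: i9 add.ALU  RAW r0
c8: i10 sll.ALU  tail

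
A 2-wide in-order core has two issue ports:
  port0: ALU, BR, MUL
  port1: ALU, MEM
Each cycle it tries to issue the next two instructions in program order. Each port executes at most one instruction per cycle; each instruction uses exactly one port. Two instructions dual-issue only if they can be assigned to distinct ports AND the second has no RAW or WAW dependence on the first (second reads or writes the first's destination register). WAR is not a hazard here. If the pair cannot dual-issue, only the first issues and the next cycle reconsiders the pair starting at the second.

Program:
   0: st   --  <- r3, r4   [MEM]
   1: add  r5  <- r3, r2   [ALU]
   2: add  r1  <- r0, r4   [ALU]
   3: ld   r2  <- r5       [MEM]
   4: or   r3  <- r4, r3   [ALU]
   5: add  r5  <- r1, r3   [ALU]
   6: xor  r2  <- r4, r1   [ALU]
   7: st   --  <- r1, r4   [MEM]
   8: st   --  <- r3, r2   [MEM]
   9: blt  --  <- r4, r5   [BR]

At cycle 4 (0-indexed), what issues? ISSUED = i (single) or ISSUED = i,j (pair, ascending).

#0 head=0: st+add i0,i1 2-wide
#1 head=2: add+ld i2,i3 2-wide
#2 head=4: or i4 RAW r3
#3 head=5: add+xor i5,i6 2-wide
#4 head=7: st i7 no-port MEM/MEM
#5 head=8: st+blt i8,i9 2-wide

ISSUED = 7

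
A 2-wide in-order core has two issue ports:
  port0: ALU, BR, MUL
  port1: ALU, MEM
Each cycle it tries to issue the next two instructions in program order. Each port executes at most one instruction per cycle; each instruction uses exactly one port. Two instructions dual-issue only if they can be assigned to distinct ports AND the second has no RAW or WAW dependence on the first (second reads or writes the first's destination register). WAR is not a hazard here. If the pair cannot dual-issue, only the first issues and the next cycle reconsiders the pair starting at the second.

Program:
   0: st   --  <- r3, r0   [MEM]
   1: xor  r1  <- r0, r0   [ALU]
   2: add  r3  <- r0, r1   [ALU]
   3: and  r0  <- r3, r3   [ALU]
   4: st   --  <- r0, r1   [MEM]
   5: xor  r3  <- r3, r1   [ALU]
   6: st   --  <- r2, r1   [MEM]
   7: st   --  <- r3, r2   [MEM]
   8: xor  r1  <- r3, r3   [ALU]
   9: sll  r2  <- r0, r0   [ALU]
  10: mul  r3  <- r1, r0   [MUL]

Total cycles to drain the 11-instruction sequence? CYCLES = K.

[0] i0/i1  st.MEM;xor.ALU  -- dual
[1] i2  add.ALU  -- RAW r3
[2] i3  and.ALU  -- RAW r0
[3] i4/i5  st.MEM;xor.ALU  -- dual
[4] i6  st.MEM  -- no-port MEM/MEM
[5] i7/i8  st.MEM;xor.ALU  -- dual
[6] i9/i10  sll.ALU;mul.MUL  -- dual

CYCLES = 7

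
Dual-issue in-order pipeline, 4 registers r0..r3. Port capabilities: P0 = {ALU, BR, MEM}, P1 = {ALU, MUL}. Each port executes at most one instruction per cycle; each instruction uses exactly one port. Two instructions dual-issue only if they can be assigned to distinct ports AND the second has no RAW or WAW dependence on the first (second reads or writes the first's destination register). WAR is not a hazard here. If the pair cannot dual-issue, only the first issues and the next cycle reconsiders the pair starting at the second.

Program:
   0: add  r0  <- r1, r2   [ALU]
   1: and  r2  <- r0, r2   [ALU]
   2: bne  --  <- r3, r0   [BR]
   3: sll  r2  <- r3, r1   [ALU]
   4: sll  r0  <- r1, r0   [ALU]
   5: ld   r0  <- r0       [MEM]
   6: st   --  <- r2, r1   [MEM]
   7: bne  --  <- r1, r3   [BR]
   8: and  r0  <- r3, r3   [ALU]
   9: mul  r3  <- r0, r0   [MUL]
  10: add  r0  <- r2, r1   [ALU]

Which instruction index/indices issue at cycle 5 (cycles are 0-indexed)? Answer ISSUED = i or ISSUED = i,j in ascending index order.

#0 head=0: add.ALU i0 RAW r0
#1 head=1: and.ALU;bne.BR i1&i2 2-wide
#2 head=3: sll.ALU;sll.ALU i3&i4 2-wide
#3 head=5: ld.MEM i5 no-port MEM/MEM
#4 head=6: st.MEM i6 no-port MEM/BR
#5 head=7: bne.BR;and.ALU i7&i8 2-wide
#6 head=9: mul.MUL;add.ALU i9&i10 2-wide

ISSUED = 7,8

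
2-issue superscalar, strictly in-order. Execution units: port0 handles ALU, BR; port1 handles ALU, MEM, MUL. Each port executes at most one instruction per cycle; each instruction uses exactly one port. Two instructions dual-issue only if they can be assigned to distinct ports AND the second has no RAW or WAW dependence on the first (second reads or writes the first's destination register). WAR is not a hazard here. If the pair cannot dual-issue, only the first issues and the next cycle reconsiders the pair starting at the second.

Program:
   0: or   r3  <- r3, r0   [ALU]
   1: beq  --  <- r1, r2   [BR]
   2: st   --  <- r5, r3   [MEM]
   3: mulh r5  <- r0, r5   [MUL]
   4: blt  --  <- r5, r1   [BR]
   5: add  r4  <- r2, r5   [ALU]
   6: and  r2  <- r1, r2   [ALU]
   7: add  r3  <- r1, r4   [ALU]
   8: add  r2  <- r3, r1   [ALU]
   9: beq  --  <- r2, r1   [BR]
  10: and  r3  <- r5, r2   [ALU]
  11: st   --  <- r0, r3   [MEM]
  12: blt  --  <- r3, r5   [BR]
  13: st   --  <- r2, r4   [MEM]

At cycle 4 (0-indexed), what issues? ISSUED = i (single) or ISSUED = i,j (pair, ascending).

ISSUED = 6,7

#0 head=0: or+beq i0&i1 dual
#1 head=2: st i2 no-port MEM/MUL
#2 head=3: mulh i3 RAW r5
#3 head=4: blt+add i4&i5 dual
#4 head=6: and+add i6&i7 dual
#5 head=8: add i8 RAW r2
#6 head=9: beq+and i9&i10 dual
#7 head=11: st+blt i11&i12 dual
#8 head=13: st i13 tail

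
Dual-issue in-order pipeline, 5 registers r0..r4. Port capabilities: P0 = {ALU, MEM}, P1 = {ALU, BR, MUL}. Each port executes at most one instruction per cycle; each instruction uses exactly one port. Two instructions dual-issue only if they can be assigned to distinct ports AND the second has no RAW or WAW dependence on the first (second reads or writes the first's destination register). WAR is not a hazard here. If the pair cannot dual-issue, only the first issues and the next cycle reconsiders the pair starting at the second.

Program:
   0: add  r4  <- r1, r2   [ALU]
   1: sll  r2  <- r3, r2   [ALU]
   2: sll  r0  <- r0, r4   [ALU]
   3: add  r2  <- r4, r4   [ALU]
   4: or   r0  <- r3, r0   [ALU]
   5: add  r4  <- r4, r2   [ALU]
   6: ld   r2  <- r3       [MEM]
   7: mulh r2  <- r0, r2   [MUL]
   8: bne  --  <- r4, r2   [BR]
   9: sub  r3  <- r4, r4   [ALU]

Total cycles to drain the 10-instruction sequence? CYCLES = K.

t=0 i0+i1:add.ALU;sll.ALU ; 2-wide
t=1 i2+i3:sll.ALU;add.ALU ; 2-wide
t=2 i4+i5:or.ALU;add.ALU ; 2-wide
t=3 i6:ld.MEM ; RAW+WAW r2
t=4 i7:mulh.MUL ; no-port MUL/BR
t=5 i8+i9:bne.BR;sub.ALU ; 2-wide

CYCLES = 6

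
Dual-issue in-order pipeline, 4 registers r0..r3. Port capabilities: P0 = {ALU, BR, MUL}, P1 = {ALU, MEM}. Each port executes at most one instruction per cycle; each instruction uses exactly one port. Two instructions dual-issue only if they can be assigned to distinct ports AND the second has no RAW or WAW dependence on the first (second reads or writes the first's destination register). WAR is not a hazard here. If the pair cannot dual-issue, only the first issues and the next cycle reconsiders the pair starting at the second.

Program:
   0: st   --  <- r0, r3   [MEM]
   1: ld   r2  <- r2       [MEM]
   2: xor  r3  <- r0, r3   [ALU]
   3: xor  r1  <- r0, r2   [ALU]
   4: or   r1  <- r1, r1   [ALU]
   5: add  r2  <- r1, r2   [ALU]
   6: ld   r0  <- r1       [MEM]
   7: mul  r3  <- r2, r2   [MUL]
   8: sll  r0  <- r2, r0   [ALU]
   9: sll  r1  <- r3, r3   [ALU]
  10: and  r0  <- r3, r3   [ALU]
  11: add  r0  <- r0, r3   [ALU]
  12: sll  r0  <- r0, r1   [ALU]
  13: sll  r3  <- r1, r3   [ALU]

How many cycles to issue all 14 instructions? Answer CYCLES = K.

CYCLES = 9

c0: i0 st  no-port MEM/MEM
c1: i1&i2 ld+xor  2-wide
c2: i3 xor  RAW+WAW r1
c3: i4 or  RAW r1
c4: i5&i6 add+ld  2-wide
c5: i7&i8 mul+sll  2-wide
c6: i9&i10 sll+and  2-wide
c7: i11 add  RAW+WAW r0
c8: i12&i13 sll+sll  2-wide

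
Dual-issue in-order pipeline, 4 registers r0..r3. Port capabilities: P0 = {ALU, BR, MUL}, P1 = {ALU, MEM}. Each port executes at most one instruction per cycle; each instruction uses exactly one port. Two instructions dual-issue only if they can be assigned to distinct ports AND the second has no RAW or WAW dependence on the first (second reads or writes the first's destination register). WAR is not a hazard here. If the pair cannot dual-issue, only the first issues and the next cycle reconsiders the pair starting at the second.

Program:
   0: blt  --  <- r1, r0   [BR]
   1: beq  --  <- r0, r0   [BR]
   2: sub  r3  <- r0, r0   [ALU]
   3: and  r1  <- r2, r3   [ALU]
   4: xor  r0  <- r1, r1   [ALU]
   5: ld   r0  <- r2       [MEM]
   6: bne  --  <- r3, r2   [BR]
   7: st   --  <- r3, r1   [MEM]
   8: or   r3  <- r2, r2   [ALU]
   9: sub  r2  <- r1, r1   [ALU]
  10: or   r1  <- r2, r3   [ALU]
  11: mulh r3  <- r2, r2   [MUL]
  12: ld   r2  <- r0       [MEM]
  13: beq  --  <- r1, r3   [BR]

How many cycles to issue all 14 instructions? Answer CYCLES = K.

  cy0 -> i0 (blt) no-port BR/BR
  cy1 -> i1+i2 (beq sub) 2-wide
  cy2 -> i3 (and) RAW r1
  cy3 -> i4 (xor) WAW r0
  cy4 -> i5+i6 (ld bne) 2-wide
  cy5 -> i7+i8 (st or) 2-wide
  cy6 -> i9 (sub) RAW r2
  cy7 -> i10+i11 (or mulh) 2-wide
  cy8 -> i12+i13 (ld beq) 2-wide

CYCLES = 9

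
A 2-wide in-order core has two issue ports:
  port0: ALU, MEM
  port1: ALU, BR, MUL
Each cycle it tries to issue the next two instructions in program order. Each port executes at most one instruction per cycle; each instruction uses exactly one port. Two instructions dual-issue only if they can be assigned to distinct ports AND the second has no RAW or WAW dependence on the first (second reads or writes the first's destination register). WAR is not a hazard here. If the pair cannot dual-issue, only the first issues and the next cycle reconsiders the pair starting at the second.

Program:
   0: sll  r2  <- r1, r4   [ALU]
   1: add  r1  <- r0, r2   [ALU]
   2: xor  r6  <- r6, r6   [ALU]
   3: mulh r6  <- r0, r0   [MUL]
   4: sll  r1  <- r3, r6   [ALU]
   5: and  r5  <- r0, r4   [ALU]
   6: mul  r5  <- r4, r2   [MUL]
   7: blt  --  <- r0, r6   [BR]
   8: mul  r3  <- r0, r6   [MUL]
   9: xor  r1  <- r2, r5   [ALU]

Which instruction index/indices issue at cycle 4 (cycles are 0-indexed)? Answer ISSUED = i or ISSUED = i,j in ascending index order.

  cy0 -> i0 (sll) RAW r2
  cy1 -> i1/i2 (add xor) pair
  cy2 -> i3 (mulh) RAW r6
  cy3 -> i4/i5 (sll and) pair
  cy4 -> i6 (mul) no-port MUL/BR
  cy5 -> i7 (blt) no-port BR/MUL
  cy6 -> i8/i9 (mul xor) pair

ISSUED = 6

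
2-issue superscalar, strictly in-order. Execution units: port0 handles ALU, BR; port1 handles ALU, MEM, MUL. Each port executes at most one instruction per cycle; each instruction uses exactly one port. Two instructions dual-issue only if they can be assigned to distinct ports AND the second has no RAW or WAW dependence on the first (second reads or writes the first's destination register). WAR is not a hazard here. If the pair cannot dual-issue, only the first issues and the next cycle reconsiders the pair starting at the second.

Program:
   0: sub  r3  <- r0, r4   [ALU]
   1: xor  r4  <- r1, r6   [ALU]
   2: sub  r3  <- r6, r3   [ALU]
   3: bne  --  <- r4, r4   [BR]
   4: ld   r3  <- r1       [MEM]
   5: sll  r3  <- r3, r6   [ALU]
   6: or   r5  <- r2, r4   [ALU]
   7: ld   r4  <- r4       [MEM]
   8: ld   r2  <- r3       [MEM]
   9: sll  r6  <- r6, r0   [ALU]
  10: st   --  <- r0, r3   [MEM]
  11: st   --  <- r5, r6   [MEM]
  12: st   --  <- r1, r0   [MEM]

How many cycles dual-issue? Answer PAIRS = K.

PAIRS = 4

c0: i0/i1 sub;xor  2-wide
c1: i2/i3 sub;bne  2-wide
c2: i4 ld  RAW+WAW r3
c3: i5/i6 sll;or  2-wide
c4: i7 ld  no-port MEM/MEM
c5: i8/i9 ld;sll  2-wide
c6: i10 st  no-port MEM/MEM
c7: i11 st  no-port MEM/MEM
c8: i12 st  tail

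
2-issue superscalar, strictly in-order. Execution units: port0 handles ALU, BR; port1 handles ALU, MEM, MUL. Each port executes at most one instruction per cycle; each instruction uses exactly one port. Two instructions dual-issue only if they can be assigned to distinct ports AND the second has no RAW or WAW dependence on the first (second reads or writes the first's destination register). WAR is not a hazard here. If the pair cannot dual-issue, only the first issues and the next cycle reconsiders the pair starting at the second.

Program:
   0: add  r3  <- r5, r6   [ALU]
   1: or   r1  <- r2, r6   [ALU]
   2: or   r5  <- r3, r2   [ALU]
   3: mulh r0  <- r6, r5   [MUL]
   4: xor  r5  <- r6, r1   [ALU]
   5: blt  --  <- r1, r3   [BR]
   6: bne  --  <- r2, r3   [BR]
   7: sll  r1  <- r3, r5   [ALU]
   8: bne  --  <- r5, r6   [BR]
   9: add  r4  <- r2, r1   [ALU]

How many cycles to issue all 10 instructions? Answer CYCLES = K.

CYCLES = 6

#0 head=0: add/or i0&i1 pair
#1 head=2: or i2 RAW r5
#2 head=3: mulh/xor i3&i4 pair
#3 head=5: blt i5 no-port BR/BR
#4 head=6: bne/sll i6&i7 pair
#5 head=8: bne/add i8&i9 pair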